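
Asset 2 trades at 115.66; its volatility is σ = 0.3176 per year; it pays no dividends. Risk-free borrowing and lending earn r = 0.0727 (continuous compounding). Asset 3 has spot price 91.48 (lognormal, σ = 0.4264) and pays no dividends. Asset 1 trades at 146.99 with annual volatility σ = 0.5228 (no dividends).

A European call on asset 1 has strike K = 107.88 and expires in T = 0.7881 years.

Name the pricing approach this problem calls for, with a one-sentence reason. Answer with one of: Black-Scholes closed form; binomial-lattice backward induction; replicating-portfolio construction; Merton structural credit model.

Key observation: the instrument is a plain European call (strike 107.88) on a lognormal asset; the exact continuous-time formula applies directly.

framework: Black-Scholes closed form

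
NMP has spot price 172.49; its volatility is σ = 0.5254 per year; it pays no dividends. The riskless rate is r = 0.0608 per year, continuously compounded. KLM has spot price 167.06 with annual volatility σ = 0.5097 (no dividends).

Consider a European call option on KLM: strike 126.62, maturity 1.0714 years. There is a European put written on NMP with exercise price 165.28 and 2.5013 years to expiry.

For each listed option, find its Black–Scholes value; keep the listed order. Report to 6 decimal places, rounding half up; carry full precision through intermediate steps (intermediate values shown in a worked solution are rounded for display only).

price(KLM call K=126.62) = 59.768572
price(NMP put K=165.28) = 36.697513

[KLM call K=126.62]
σ√T = 0.5097·√1.0714 = 0.527583
d₁ = (ln(S/K) + (r+σ²/2)T) / (σ√T) = (ln(167.06/126.62) + (0.0608+0.5097²/2)·1.0714) / 0.527583 = (0.277163 + 0.204313) / 0.527583 = 0.912607
d₂ = d₁ − σ√T = 0.912607 − 0.527583 = 0.385024
e^{−rT} = 0.936935
N(d₁) = 0.819275,  N(d₂) = 0.649890
price = S·N(d₁) − K·e^{−rT}·N(d₂) = 136.868126 − 77.099554 = 59.768572
[NMP put K=165.28]
σ√T = 0.5254·√2.5013 = 0.830946
d₁ = (ln(S/K) + (r+σ²/2)T) / (σ√T) = (ln(172.49/165.28) + (0.0608+0.5254²/2)·2.5013) / 0.830946 = (0.042698 + 0.497315) / 0.830946 = 0.649877
d₂ = d₁ − σ√T = 0.649877 − 0.830946 = -0.181069
e^{−rT} = 0.858920
N(−d₁) = 0.257886,  N(−d₂) = 0.571843
price = K·e^{−rT}·N(−d₂) − S·N(−d₁) = 81.180222 − 44.482709 = 36.697513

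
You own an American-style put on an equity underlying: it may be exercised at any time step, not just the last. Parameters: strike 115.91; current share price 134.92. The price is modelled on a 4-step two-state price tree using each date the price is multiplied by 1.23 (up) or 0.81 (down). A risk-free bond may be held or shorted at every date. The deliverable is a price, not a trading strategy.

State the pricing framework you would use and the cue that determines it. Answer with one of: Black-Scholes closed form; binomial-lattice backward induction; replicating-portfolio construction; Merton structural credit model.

Key observation: the put (strike 115.91 on spot 134.92) is American-style on a 4-step discrete price model, so the early-exercise decision at every node requires stepwise backward valuation — a closed form cannot price the exercise right.

framework: binomial-lattice backward induction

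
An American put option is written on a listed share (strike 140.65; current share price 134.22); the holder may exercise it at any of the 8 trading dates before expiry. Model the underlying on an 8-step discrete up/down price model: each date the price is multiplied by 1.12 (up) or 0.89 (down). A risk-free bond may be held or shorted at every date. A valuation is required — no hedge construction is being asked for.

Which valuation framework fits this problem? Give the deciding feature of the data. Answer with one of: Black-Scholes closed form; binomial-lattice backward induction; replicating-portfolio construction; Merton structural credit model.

Key observation: the defining feature is the embedded early-exercise option across 8 discrete dates on the spot-134.22 tree; pricing the strike-140.65 put means working backward with an exercise test at every node.

framework: binomial-lattice backward induction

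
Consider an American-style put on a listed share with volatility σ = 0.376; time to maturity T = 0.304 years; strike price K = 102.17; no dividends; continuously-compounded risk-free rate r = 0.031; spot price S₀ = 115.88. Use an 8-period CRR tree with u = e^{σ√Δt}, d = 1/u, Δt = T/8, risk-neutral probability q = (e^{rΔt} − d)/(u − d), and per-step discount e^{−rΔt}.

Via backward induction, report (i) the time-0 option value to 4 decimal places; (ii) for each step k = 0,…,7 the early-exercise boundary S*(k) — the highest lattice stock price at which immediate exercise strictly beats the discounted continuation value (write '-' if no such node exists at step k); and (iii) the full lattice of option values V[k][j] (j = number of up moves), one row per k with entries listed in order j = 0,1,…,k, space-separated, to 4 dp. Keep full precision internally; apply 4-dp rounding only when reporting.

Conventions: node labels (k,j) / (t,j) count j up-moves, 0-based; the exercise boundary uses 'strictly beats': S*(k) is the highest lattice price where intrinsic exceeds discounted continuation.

params: Δt=0.03800 u=1.07605 d=0.92933 q=0.48972 e^(-rΔt)=0.99882
t_8 payoffs: 37.7008 27.5223 15.7368 2.0906 0.0000 0.0000 0.0000 0.0000 0.0000
t_7: node(7,0) S=69.3720 payoff=32.7980 vs cont=32.6777 → 32.7980 [stop]  node(7,1) S=80.3246 payoff=21.8454 vs cont=21.7251 → 21.8454 [stop]  node(7,2) S=93.0063 payoff=9.1637 vs cont=9.0434 → 9.1637 [stop]  node(7,3) S=107.6903 payoff=0.0000 vs cont=1.0656 → 1.0656 [wait]  node(7,4) S=124.6925 payoff=0.0000 vs cont=0.0000 → 0.0000 [wait]  node(7,5) S=144.3792 payoff=0.0000 vs cont=0.0000 → 0.0000 [wait]  node(7,6) S=167.1739 payoff=0.0000 vs cont=0.0000 → 0.0000 [wait]  node(7,7) S=193.5675 payoff=0.0000 vs cont=0.0000 → 0.0000 [wait]  ⇒ S*(7)=93.0063
t_6: node(6,0) S=74.6477 payoff=27.5223 vs cont=27.4020 → 27.5223 [stop]  node(6,1) S=86.4332 payoff=15.7368 vs cont=15.6165 → 15.7368 [stop]  node(6,2) S=100.0794 payoff=2.0906 vs cont=5.1918 → 5.1918 [wait]  node(6,3) S=115.8800 payoff=0.0000 vs cont=0.5431 → 0.5431 [wait]  node(6,4) S=134.1753 payoff=0.0000 vs cont=0.0000 → 0.0000 [wait]  node(6,5) S=155.3590 payoff=0.0000 vs cont=0.0000 → 0.0000 [wait]  node(6,6) S=179.8873 payoff=0.0000 vs cont=0.0000 → 0.0000 [wait]  ⇒ S*(6)=86.4332
t_5: node(5,0) S=80.3246 payoff=21.8454 vs cont=21.7251 → 21.8454 [stop]  node(5,1) S=93.0063 payoff=9.1637 vs cont=10.5603 → 10.5603 [wait]  node(5,2) S=107.6903 payoff=0.0000 vs cont=2.9118 → 2.9118 [wait]  node(5,3) S=124.6925 payoff=0.0000 vs cont=0.2768 → 0.2768 [wait]  node(5,4) S=144.3792 payoff=0.0000 vs cont=0.0000 → 0.0000 [wait]  node(5,5) S=167.1739 payoff=0.0000 vs cont=0.0000 → 0.0000 [wait]  ⇒ S*(5)=80.3246
t_4: node(4,0) S=86.4332 payoff=15.7368 vs cont=16.2997 → 16.2997 [wait]  node(4,1) S=100.0794 payoff=2.0906 vs cont=6.8067 → 6.8067 [wait]  node(4,2) S=115.8800 payoff=0.0000 vs cont=1.6195 → 1.6195 [wait]  node(4,3) S=134.1753 payoff=0.0000 vs cont=0.1411 → 0.1411 [wait]  node(4,4) S=155.3590 payoff=0.0000 vs cont=0.0000 → 0.0000 [wait]  ⇒ S*(4)=-
t_3: node(3,0) S=93.0063 payoff=9.1637 vs cont=11.6371 → 11.6371 [wait]  node(3,1) S=107.6903 payoff=0.0000 vs cont=4.2614 → 4.2614 [wait]  node(3,2) S=124.6925 payoff=0.0000 vs cont=0.8944 → 0.8944 [wait]  node(3,3) S=144.3792 payoff=0.0000 vs cont=0.0719 → 0.0719 [wait]  ⇒ S*(3)=-
t_2: node(2,0) S=100.0794 payoff=2.0906 vs cont=8.0156 → 8.0156 [wait]  node(2,1) S=115.8800 payoff=0.0000 vs cont=2.6095 → 2.6095 [wait]  node(2,2) S=134.1753 payoff=0.0000 vs cont=0.4910 → 0.4910 [wait]  ⇒ S*(2)=-
t_1: node(1,0) S=107.6903 payoff=0.0000 vs cont=5.3618 → 5.3618 [wait]  node(1,1) S=124.6925 payoff=0.0000 vs cont=1.5702 → 1.5702 [wait]  ⇒ S*(1)=-
t_0: node(0,0) S=115.8800 payoff=0.0000 vs cont=3.5009 → 3.5009 [wait]  ⇒ S*(0)=-

price = 3.5009
boundary = - - - - - 80.3246 86.4332 93.0063
tree:
3.5009
5.3618 1.5702
8.0156 2.6095 0.4910
11.6371 4.2614 0.8944 0.0719
16.2997 6.8067 1.6195 0.1411 0.0000
21.8454 10.5603 2.9118 0.2768 0.0000 0.0000
27.5223 15.7368 5.1918 0.5431 0.0000 0.0000 0.0000
32.7980 21.8454 9.1637 1.0656 0.0000 0.0000 0.0000 0.0000
37.7008 27.5223 15.7368 2.0906 0.0000 0.0000 0.0000 0.0000 0.0000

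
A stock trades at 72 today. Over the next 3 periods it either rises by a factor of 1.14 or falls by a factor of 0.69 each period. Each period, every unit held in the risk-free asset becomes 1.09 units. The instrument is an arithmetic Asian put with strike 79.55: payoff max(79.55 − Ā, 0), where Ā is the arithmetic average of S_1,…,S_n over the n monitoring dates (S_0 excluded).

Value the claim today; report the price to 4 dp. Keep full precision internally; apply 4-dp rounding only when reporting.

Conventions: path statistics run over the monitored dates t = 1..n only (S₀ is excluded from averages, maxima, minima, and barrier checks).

No-arbitrage gives p* = (R−d)/(u−d) = 0.8889: enumerate every path, weight its payoff by its p*-probability, and discount by R^3.
Enumerate all 2^3 = 8 price paths (U = up ×1.14, D = down ×0.69); each path with k up-moves has probability p*^k·(1−p*)^(3−k).
DDD: Ā=35.8706, payoff=43.6794, prob=0.001372
UDD: Ā=59.2645, payoff=20.2855, prob=0.010974
DUD: Ā=48.4645, payoff=31.0855, prob=0.010974
UUD: Ā=80.0718, payoff=0.0000, prob=0.087791
DDU: Ā=41.0125, payoff=38.5375, prob=0.010974
UDU: Ā=67.7598, payoff=11.7902, prob=0.087791
DUU: Ā=56.9598, payoff=22.5902, prob=0.087791
UUU: Ā=94.1075, payoff=0.0000, prob=0.702332
Price = Σ prob·payoff / R^3 = 4.064878 / 1.295029 = 3.1388

price = 3.1388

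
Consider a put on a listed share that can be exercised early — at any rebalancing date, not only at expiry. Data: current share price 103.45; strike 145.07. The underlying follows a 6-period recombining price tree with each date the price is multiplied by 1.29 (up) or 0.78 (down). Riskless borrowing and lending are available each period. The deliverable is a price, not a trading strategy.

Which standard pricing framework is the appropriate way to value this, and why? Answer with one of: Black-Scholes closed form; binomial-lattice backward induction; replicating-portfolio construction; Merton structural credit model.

Key observation: early exercise of the strike-145.07 put must be checked at each of the 6 dates (spot 103.45), which forces a node-by-node comparison of intrinsic and continuation value backward from expiry.

framework: binomial-lattice backward induction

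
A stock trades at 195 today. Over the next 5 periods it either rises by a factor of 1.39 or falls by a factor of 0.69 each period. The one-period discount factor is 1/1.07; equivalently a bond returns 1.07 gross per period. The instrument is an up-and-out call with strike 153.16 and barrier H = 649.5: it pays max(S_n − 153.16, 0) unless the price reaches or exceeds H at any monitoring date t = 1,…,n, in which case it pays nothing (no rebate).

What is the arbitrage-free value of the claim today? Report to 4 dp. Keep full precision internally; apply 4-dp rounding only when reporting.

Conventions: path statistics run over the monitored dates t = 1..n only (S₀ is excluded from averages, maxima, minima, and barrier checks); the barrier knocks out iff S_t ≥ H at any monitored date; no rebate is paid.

price = 62.4520

No-arbitrage gives p* = (R−d)/(u−d) = 0.5429: enumerate every path, weight its payoff by its p*-probability, and discount by R^5.
Enumerate all 2^5 = 32 price paths (U = up ×1.39, D = down ×0.69); each path with k up-moves has probability p*^k·(1−p*)^(5−k).
DDDDD: M=134.5500, payoff=0.0000, prob=0.019965
UDDDD: M=271.0500, payoff=0.0000, prob=0.023708
DUDDD: M=187.0245, payoff=0.0000, prob=0.023708
UUDDD: M=376.7595, payoff=0.0000, prob=0.028153
DDUDD: M=134.5500, payoff=0.0000, prob=0.023708
UDUDD: M=271.0500, payoff=0.0000, prob=0.028153
DUUDD: M=259.9641, payoff=0.0000, prob=0.028153
UUUDD: M=523.6957, payoff=96.1715, prob=0.033432
DDDUD: M=134.5500, payoff=0.0000, prob=0.023708
UDDUD: M=271.0500, payoff=0.0000, prob=0.028153
DUDUD: M=187.0245, payoff=0.0000, prob=0.028153
UUDUD: M=376.7595, payoff=96.1715, prob=0.033432
DDUUD: M=179.3752, payoff=0.0000, prob=0.028153
UDUUD: M=361.3500, payoff=96.1715, prob=0.033432
DUUUD: M=361.3500, payoff=96.1715, prob=0.033432
UUUUD: M=727.9370, payoff=0.0000, prob=0.039700
DDDDU: M=134.5500, payoff=0.0000, prob=0.023708
UDDDU: M=271.0500, payoff=0.0000, prob=0.028153
DUDDU: M=187.0245, payoff=0.0000, prob=0.028153
UUDDU: M=376.7595, payoff=96.1715, prob=0.033432
DDUDU: M=134.5500, payoff=0.0000, prob=0.028153
UDUDU: M=271.0500, payoff=96.1715, prob=0.033432
DUUDU: M=259.9641, payoff=96.1715, prob=0.033432
UUUDU: M=523.6957, payoff=349.1166, prob=0.039700
DDDUU: M=134.5500, payoff=0.0000, prob=0.028153
UDDUU: M=271.0500, payoff=96.1715, prob=0.033432
DUDUU: M=249.3315, payoff=96.1715, prob=0.033432
UUDUU: M=502.2766, payoff=349.1166, prob=0.039700
DDUUU: M=249.3315, payoff=96.1715, prob=0.033432
UDUUU: M=502.2766, payoff=349.1166, prob=0.039700
DUUUU: M=502.2766, payoff=349.1166, prob=0.039700
UUUUU: M=1011.8325, payoff=0.0000, prob=0.047144
Price = Σ prob·payoff / R^5 = 87.592105 / 1.402552 = 62.4520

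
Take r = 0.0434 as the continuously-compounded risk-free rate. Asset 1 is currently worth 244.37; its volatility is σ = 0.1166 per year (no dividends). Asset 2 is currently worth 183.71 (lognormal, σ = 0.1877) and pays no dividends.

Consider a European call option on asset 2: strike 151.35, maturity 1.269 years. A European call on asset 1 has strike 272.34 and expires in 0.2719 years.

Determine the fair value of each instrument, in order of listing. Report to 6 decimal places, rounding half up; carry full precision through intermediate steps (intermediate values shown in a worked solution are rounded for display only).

[asset 2 call K=151.35]
σ√T = 0.1877·√1.269 = 0.211444
d₁ = (ln(S/K) + (r+σ²/2)T) / (σ√T) = (ln(183.71/151.35) + (0.0434+0.1877²/2)·1.269) / 0.211444 = (0.193763 + 0.077429) / 0.211444 = 1.282573
d₂ = d₁ − σ√T = 1.282573 − 0.211444 = 1.071129
e^{−rT} = 0.946415
N(d₁) = 0.900179,  N(d₂) = 0.857944
price = S·N(d₁) − K·e^{−rT}·N(d₂) = 165.371919 − 122.891816 = 42.480103
[asset 1 call K=272.34]
σ√T = 0.1166·√0.2719 = 0.060800
d₁ = (ln(S/K) + (r+σ²/2)T) / (σ√T) = (ln(244.37/272.34) + (0.0434+0.1166²/2)·0.2719) / 0.060800 = (-0.108368 + 0.013649) / 0.060800 = -1.557880
d₂ = d₁ − σ√T = -1.557880 − 0.060800 = -1.618680
e^{−rT} = 0.988269
N(d₁) = 0.059631,  N(d₂) = 0.052758
price = S·N(d₁) − K·e^{−rT}·N(d₂) = 14.571977 − 14.199566 = 0.372411

price(asset 2 call K=151.35) = 42.480103
price(asset 1 call K=272.34) = 0.372411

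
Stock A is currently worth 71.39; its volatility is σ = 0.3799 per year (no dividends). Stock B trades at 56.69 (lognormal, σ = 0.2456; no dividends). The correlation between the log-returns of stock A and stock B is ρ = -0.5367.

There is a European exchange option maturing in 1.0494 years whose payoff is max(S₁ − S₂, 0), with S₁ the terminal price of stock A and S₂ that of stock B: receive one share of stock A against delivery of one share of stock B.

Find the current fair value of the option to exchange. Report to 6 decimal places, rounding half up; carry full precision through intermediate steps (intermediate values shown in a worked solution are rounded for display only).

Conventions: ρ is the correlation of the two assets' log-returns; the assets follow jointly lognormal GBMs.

exchange price = 22.740309

σ_eff = √(σ₁² + σ₂² − 2ρσ₁σ₂) = √(0.3799² + 0.2456² − 2·-0.5367·0.3799·0.2456) = 0.552083
d₁ = (ln(S₁/S₂) + (q₂ − q₁ + σ_eff²/2)T) / (σ_eff√T) = (ln(71.39/56.69) + (0.0 − 0.0 + 0.152398)·1.0494) / 0.565555 = 0.690448
d₂ = d₁ − σ_eff√T = 0.690448 − 0.565555 = 0.124893
N(d₁) = 0.755044,  N(d₂) = 0.549696
V = S₁·e^{−q₁T}·N(d₁) − S₂·e^{−q₂T}·N(d₂) = 53.902570 − 31.162261 = 22.740309
Key observation: the rate r is irrelevant here: denominating values in stock B turns the exchange into a ratio option on S₁/S₂, and discounting at r drops out.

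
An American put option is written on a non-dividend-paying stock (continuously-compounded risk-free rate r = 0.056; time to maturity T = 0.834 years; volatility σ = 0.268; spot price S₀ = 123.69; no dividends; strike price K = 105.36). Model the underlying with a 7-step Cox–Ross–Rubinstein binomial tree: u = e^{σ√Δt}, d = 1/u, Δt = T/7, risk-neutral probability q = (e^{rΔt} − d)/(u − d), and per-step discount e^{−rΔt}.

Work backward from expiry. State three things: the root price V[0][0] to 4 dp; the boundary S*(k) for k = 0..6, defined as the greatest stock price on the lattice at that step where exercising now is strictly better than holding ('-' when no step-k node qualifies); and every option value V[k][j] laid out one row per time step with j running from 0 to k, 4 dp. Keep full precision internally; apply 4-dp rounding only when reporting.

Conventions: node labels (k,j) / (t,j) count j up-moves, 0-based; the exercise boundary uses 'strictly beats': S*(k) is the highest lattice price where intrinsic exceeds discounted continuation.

Δt=0.11914  u=1.09692  d=0.91164  q=0.51302  discount=0.99335
step 7 (expiry): payoffs max(K−S,0) = 40.6291 27.4737 11.6447 0.0000 0.0000 0.0000 0.0000 0.0000
step 6: (k=6,j=0): S=71.0045, K−S=34.3555, hold=33.6548 ⇒ V=34.3555 exercise | (k=6,j=1): S=85.4350, K−S=19.9250, hold=19.2244 ⇒ V=19.9250 exercise | (k=6,j=2): S=102.7981, K−S=2.5619, hold=5.6330 ⇒ V=5.6330 continue | (k=6,j=3): S=123.6900, K−S=0.0000, hold=0.0000 ⇒ V=0.0000 continue | (k=6,j=4): S=148.8278, K−S=0.0000, hold=0.0000 ⇒ V=0.0000 continue | (k=6,j=5): S=179.0744, K−S=0.0000, hold=0.0000 ⇒ V=0.0000 continue | (k=6,j=6): S=215.4681, K−S=0.0000, hold=0.0000 ⇒ V=0.0000 continue  boundary S*=85.4350
step 5: (k=5,j=0): S=77.8863, K−S=27.4737, hold=26.7731 ⇒ V=27.4737 exercise | (k=5,j=1): S=93.7153, K−S=11.6447, hold=12.5092 ⇒ V=12.5092 continue | (k=5,j=2): S=112.7612, K−S=0.0000, hold=2.7249 ⇒ V=2.7249 continue | (k=5,j=3): S=135.6780, K−S=0.0000, hold=0.0000 ⇒ V=0.0000 continue | (k=5,j=4): S=163.2521, K−S=0.0000, hold=0.0000 ⇒ V=0.0000 continue | (k=5,j=5): S=196.4302, K−S=0.0000, hold=0.0000 ⇒ V=0.0000 continue  boundary S*=77.8863
step 4: (k=4,j=0): S=85.4350, K−S=19.9250, hold=19.6650 ⇒ V=19.9250 exercise | (k=4,j=1): S=102.7981, K−S=2.5619, hold=7.4398 ⇒ V=7.4398 continue | (k=4,j=2): S=123.6900, K−S=0.0000, hold=1.3182 ⇒ V=1.3182 continue | (k=4,j=3): S=148.8278, K−S=0.0000, hold=0.0000 ⇒ V=0.0000 continue | (k=4,j=4): S=179.0744, K−S=0.0000, hold=0.0000 ⇒ V=0.0000 continue  boundary S*=85.4350
step 3: (k=3,j=0): S=93.7153, K−S=11.6447, hold=13.4300 ⇒ V=13.4300 continue | (k=3,j=1): S=112.7612, K−S=0.0000, hold=4.2707 ⇒ V=4.2707 continue | (k=3,j=2): S=135.6780, K−S=0.0000, hold=0.6376 ⇒ V=0.6376 continue | (k=3,j=3): S=163.2521, K−S=0.0000, hold=0.0000 ⇒ V=0.0000 continue  boundary S*=-
step 2: (k=2,j=0): S=102.7981, K−S=2.5619, hold=8.6730 ⇒ V=8.6730 continue | (k=2,j=1): S=123.6900, K−S=0.0000, hold=2.3909 ⇒ V=2.3909 continue | (k=2,j=2): S=148.8278, K−S=0.0000, hold=0.3085 ⇒ V=0.3085 continue  boundary S*=-
step 1: (k=1,j=0): S=112.7612, K−S=0.0000, hold=5.4139 ⇒ V=5.4139 continue | (k=1,j=1): S=135.6780, K−S=0.0000, hold=1.3137 ⇒ V=1.3137 continue  boundary S*=-
step 0: (k=0,j=0): S=123.6900, K−S=0.0000, hold=3.2884 ⇒ V=3.2884 continue  boundary S*=-

price = 3.2884
boundary = - - - - 85.4350 77.8863 85.4350
tree:
3.2884
5.4139 1.3137
8.6730 2.3909 0.3085
13.4300 4.2707 0.6376 0.0000
19.9250 7.4398 1.3182 0.0000 0.0000
27.4737 12.5092 2.7249 0.0000 0.0000 0.0000
34.3555 19.9250 5.6330 0.0000 0.0000 0.0000 0.0000
40.6291 27.4737 11.6447 0.0000 0.0000 0.0000 0.0000 0.0000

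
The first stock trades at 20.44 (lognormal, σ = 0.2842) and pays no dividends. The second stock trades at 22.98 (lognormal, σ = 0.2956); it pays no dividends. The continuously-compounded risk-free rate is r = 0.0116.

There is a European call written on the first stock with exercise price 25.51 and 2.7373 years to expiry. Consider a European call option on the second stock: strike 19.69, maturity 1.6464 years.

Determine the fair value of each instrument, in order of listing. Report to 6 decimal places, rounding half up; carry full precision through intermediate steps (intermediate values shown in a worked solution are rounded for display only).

[the first stock call K=25.51]
σ√T = 0.2842·√2.7373 = 0.470203
d₁ = (ln(S/K) + (r+σ²/2)T) / (σ√T) = (ln(20.44/25.51) + (0.0116+0.2842²/2)·2.7373) / 0.470203 = (-0.221577 + 0.142298) / 0.470203 = -0.168605
d₂ = d₁ − σ√T = -0.168605 − 0.470203 = -0.638808
e^{−rT} = 0.968746
N(d₁) = 0.433054,  N(d₂) = 0.261474
price = S·N(d₁) − K·e^{−rT}·N(d₂) = 8.851614 − 6.461729 = 2.389886
[the second stock call K=19.69]
σ√T = 0.2956·√1.6464 = 0.379291
d₁ = (ln(S/K) + (r+σ²/2)T) / (σ√T) = (ln(22.98/19.69) + (0.0116+0.2956²/2)·1.6464) / 0.379291 = (0.154513 + 0.091029) / 0.379291 = 0.647372
d₂ = d₁ − σ√T = 0.647372 − 0.379291 = 0.268082
e^{−rT} = 0.981083
N(d₁) = 0.741305,  N(d₂) = 0.605682
price = S·N(d₁) − K·e^{−rT}·N(d₂) = 17.035178 − 11.700273 = 5.334905

price(the first stock call K=25.51) = 2.389886
price(the second stock call K=19.69) = 5.334905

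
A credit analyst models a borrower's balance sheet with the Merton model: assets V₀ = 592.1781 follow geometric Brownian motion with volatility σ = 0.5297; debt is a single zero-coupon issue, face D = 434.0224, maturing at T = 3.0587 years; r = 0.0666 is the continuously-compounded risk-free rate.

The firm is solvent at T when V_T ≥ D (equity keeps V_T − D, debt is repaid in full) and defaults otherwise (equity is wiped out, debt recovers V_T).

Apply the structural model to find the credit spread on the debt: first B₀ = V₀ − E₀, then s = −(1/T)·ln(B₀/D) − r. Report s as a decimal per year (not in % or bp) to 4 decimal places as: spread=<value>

spread=0.0751

Equity is a call on the firm's assets struck at D = 434.0224:
d₁ = [ln(V₀/D) + (r + σ²/2)T] / (σ√T)
   = [ln(592.1781/434.0224) + (0.0666 + 0.5·0.5297²)·3.0587] / (0.5297·√3.0587)
   = [0.310711 + 0.632818] / 0.926400 = 1.018490
d₂ = d₁ − σ√T = 1.018490 − 0.926400 = 0.092090
N(d₁) = 0.845777,  N(d₂) = 0.536687,  e^(−rT) = 0.815699
E₀ = V₀·N(d₁) − D·e^(−rT)·N(d₂)
   = 592.1781·0.845777 − 434.0224·0.815699·0.536687 = 310.846661
B₀ = V₀ − E₀ = 592.1781 − 310.846661 = 281.331439
spread = −(1/T)·ln(B₀/D) − r = −(1/3.0587)·ln(281.331439/434.0224) − 0.0666 = 0.07514737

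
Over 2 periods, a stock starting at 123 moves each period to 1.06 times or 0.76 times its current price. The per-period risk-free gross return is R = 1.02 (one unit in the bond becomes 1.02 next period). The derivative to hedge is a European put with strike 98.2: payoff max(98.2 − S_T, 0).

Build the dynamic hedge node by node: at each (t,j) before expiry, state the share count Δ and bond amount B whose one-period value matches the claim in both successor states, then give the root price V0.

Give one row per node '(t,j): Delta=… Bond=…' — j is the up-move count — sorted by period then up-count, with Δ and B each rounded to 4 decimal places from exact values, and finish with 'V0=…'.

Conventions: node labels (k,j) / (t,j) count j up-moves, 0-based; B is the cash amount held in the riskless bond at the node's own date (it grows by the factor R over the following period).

The replicating-portfolio and risk-neutral prices coincide; use p* = (1.02−0.76)/(1.06−0.76) = 0.8667 for the latter.
Payoffs at expiry: V(2,0)=27.1552, V(2,1)=0.0000, V(2,2)=0.0000
  t=1,j=0: stock 93.4800 → up 99.0888 (V=0.0000), down 71.0448 (V=27.1552). Price 3.5497; hedge Δ=-0.9683, bond B=94.0670.
  t=1,j=1: stock 130.3800 → up 138.2028 (V=0.0000), down 99.0888 (V=0.0000). Price 0.0000; hedge Δ=0.0000, bond B=0.0000.
  t=0,j=0: stock 123.0000 → up 130.3800 (V=0.0000), down 93.4800 (V=3.5497). Price 0.4640; hedge Δ=-0.0962, bond B=12.2963.
Sanity check at the root: Δ(0,0)·S0 + B(0,0) reproduces V0 = 0.4640.

(0,0): Delta=-0.0962 Bond=12.2963
(1,0): Delta=-0.9683 Bond=94.0670
(1,1): Delta=0.0000 Bond=0.0000
V0=0.4640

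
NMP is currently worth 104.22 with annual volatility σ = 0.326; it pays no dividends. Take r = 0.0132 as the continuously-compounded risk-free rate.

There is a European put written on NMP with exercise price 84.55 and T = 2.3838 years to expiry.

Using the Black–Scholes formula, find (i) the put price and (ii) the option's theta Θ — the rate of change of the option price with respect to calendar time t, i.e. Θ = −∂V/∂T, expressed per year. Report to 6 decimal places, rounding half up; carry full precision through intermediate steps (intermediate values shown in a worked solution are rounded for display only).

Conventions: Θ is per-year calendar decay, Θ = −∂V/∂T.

price = 9.368070
Θ = -2.919521

σ√T = 0.326·√2.3838 = 0.503330
d₁ = (ln(S/K) + (r+σ²/2)T) / (σ√T) = (ln(104.22/84.55) + (0.0132+0.326²/2)·2.3838) / 0.503330 = (0.209161 + 0.158137) / 0.503330 = 0.729735
d₂ = d₁ − σ√T = 0.729735 − 0.503330 = 0.226406
e^{−rT} = 0.969024
N(−d₁) = 0.232776,  N(−d₂) = 0.410443
Put price V = K·e^{−rT}·N(−d₂) − S·N(−d₁) = 33.627979 − 24.259909 = 9.368070
φ(d₁) = (1/√(2π))·e^{−d₁²/2} = 0.305686
Θ = −S·φ(d₁)·σ/(2√T) + r·K·e^{−rT}·N(−d₂) = −3.363411 + 0.443889 = -2.919521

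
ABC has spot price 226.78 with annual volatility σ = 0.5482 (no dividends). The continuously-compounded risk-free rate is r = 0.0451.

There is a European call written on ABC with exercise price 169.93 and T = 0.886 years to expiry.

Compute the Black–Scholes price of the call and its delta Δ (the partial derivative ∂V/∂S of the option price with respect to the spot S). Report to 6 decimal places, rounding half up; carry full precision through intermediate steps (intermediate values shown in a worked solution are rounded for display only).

σ√T = 0.5482·√0.886 = 0.516007
d₁ = (ln(S/K) + (r+σ²/2)T) / (σ√T) = (ln(226.78/169.93) + (0.0451+0.5482²/2)·0.886) / 0.516007 = (0.288594 + 0.173090) / 0.516007 = 0.894724
d₂ = d₁ − σ√T = 0.894724 − 0.516007 = 0.378717
e^{−rT} = 0.960829
N(d₁) = 0.814533,  N(d₂) = 0.647551
Call price V = S·N(d₁) − K·e^{−rT}·N(d₂) = 184.719724 − 105.728033 = 78.991691
Δ = N(d₁) = 0.814533

price = 78.991691
Δ = 0.814533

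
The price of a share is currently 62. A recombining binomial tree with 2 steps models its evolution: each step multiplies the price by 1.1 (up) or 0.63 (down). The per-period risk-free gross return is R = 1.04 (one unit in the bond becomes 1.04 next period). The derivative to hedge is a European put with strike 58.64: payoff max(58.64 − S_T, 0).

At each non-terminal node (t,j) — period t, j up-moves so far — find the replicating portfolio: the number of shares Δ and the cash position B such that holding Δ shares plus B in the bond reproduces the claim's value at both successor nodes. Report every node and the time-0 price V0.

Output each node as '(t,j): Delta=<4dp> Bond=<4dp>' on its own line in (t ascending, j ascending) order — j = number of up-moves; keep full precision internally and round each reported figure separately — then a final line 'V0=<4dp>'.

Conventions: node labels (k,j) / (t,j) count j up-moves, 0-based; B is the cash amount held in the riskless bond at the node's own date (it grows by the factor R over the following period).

(0,0): Delta=-0.5285 Bond=36.5077
(1,0): Delta=-1.0000 Bond=56.3846
(1,1): Delta=-0.4890 Bond=35.2729
V0=3.7404

Risk-neutral probability p* = (R−d)/(u−d) = (1.04−0.63)/(1.1−0.63) = 0.8723.
Expiry values: V(2,0)=34.0322, V(2,1)=15.6740, V(2,2)=0.0000
  t=1,j=0: stock 39.0600 → up 42.9660 (V=15.6740), down 24.6078 (V=34.0322). Price 17.3246; hedge Δ=-1.0000, bond B=56.3846.
  t=1,j=1: stock 68.2000 → up 75.0200 (V=0.0000), down 42.9660 (V=15.6740). Price 1.9240; hedge Δ=-0.4890, bond B=35.2729.
  t=0,j=0: stock 62.0000 → up 68.2000 (V=1.9240), down 39.0600 (V=17.3246). Price 3.7404; hedge Δ=-0.5285, bond B=36.5077.
As a check, the time-0 holding Δ(0,0)·S0 + B(0,0) comes to 3.7404 — exactly V0.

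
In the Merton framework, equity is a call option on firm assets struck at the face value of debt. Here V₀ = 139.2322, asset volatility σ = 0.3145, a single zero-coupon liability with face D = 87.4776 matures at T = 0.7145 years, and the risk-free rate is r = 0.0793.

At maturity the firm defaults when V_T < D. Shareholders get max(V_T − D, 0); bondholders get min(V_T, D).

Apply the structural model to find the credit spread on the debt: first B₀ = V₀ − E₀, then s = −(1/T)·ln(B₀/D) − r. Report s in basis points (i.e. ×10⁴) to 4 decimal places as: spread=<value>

Work the structural quantities from V₀ = 139.2322 against face 87.4776:
d₁ = [ln(V₀/D) + (r + σ²/2)T] / (σ√T)
   = [ln(139.2322/87.4776) + (0.0793 + 0.5·0.3145²)·0.7145] / (0.3145·√0.7145)
   = [0.464760 + 0.091996] / 0.265841 = 2.094320
d₂ = d₁ − σ√T = 2.094320 − 0.265841 = 1.828479
N(d₁) = 0.981884,  N(d₂) = 0.966261,  e^(−rT) = 0.944915
E₀ = V₀·N(d₁) − D·e^(−rT)·N(d₂)
   = 139.2322·0.981884 − 87.4776·0.944915·0.966261 = 56.839788
B₀ = V₀ − E₀ = 139.2322 − 56.839788 = 82.392412
spread = −(1/T)·ln(B₀/D) − r = −(1/0.7145)·ln(82.392412/87.4776) − 0.0793 = 0.00452004
in basis points: 0.00452004 × 10⁴ = 45.2004 bp

spread=45.2004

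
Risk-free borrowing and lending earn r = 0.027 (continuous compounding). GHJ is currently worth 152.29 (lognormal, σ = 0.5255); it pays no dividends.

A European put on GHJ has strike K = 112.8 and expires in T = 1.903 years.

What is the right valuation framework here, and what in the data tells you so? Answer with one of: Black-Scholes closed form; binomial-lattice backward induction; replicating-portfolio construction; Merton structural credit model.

Key observation: the strike-112.8 put on GHJ is European-exercise on a continuously-modelled lognormal underlying, so its value is a single closed-form evaluation.

framework: Black-Scholes closed form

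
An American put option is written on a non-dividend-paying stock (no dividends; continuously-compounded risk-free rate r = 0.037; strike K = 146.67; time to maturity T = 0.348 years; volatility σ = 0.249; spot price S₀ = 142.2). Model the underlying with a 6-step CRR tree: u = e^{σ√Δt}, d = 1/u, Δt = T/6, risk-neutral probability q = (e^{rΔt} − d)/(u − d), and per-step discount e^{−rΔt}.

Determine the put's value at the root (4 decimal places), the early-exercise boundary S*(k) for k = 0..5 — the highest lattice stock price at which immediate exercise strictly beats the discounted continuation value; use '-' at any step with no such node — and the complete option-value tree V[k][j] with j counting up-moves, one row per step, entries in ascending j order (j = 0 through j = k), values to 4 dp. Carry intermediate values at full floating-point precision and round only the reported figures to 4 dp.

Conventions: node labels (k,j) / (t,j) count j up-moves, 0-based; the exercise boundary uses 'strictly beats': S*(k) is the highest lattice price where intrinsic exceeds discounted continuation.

Δt=0.05800  u=1.06180  d=0.94180  q=0.50291  discount=0.99786
step 6 (expiry): payoffs max(K−S,0) = 47.4409 34.7968 20.5416 4.4700 0.0000 0.0000 0.0000
step 5: (k=5,j=0): S=105.3617, K−S=41.3083, hold=40.9939 ⇒ V=41.3083 exercise | (k=5,j=1): S=118.7871, K−S=27.8829, hold=27.5685 ⇒ V=27.8829 exercise | (k=5,j=2): S=133.9233, K−S=12.7467, hold=12.4323 ⇒ V=12.7467 exercise | (k=5,j=3): S=150.9882, K−S=0.0000, hold=2.2172 ⇒ V=2.2172 continue | (k=5,j=4): S=170.2275, K−S=0.0000, hold=0.0000 ⇒ V=0.0000 continue | (k=5,j=5): S=191.9184, K−S=0.0000, hold=0.0000 ⇒ V=0.0000 continue  boundary S*=133.9233
step 4: (k=4,j=0): S=111.8732, K−S=34.7968, hold=34.4824 ⇒ V=34.7968 exercise | (k=4,j=1): S=126.1284, K−S=20.5416, hold=20.2272 ⇒ V=20.5416 exercise | (k=4,j=2): S=142.2000, K−S=4.4700, hold=7.4353 ⇒ V=7.4353 continue | (k=4,j=3): S=160.3195, K−S=0.0000, hold=1.0998 ⇒ V=1.0998 continue | (k=4,j=4): S=180.7479, K−S=0.0000, hold=0.0000 ⇒ V=0.0000 continue  boundary S*=126.1284
step 3: (k=3,j=0): S=118.7871, K−S=27.8829, hold=27.5685 ⇒ V=27.8829 exercise | (k=3,j=1): S=133.9233, K−S=12.7467, hold=13.9204 ⇒ V=13.9204 continue | (k=3,j=2): S=150.9882, K−S=0.0000, hold=4.2400 ⇒ V=4.2400 continue | (k=3,j=3): S=170.2275, K−S=0.0000, hold=0.5455 ⇒ V=0.5455 continue  boundary S*=118.7871
step 2: (k=2,j=0): S=126.1284, K−S=20.5416, hold=20.8162 ⇒ V=20.8162 continue | (k=2,j=1): S=142.2000, K−S=4.4700, hold=9.0325 ⇒ V=9.0325 continue | (k=2,j=2): S=160.3195, K−S=0.0000, hold=2.3769 ⇒ V=2.3769 continue  boundary S*=-
step 1: (k=1,j=0): S=133.9233, K−S=12.7467, hold=14.8581 ⇒ V=14.8581 continue | (k=1,j=1): S=150.9882, K−S=0.0000, hold=5.6731 ⇒ V=5.6731 continue  boundary S*=-
step 0: (k=0,j=0): S=142.2000, K−S=4.4700, hold=10.2169 ⇒ V=10.2169 continue  boundary S*=-

price = 10.2169
boundary = - - - 118.7871 126.1284 133.9233
tree:
10.2169
14.8581 5.6731
20.8162 9.0325 2.3769
27.8829 13.9204 4.2400 0.5455
34.7968 20.5416 7.4353 1.0998 0.0000
41.3083 27.8829 12.7467 2.2172 0.0000 0.0000
47.4409 34.7968 20.5416 4.4700 0.0000 0.0000 0.0000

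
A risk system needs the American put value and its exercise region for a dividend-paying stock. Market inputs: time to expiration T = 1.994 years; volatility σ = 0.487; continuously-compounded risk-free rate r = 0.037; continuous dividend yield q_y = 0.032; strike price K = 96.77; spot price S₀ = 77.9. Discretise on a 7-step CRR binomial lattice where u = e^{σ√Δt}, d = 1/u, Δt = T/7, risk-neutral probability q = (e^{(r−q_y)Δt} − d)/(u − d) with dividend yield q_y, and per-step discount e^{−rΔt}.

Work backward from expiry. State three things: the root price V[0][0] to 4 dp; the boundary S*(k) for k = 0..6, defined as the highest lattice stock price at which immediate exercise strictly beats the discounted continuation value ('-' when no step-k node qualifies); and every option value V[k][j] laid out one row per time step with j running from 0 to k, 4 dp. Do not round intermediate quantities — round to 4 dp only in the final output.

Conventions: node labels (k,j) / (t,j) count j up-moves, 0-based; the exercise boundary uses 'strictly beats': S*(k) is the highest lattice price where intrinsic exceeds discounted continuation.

params: Δt=0.28486 u=1.29683 d=0.77111 q=0.43809 e^(-rΔt)=0.98952
t_7 payoffs: 84.1413 75.5315 61.0518 36.7004 0.0000 0.0000 0.0000 0.0000
t_6: node(6,0) S=16.3773 payoff=80.3927 vs cont=79.5267 → 80.3927 [stop]  node(6,1) S=27.5427 payoff=69.2273 vs cont=68.4626 → 69.2273 [stop]  node(6,2) S=46.3204 payoff=50.4496 vs cont=49.8553 → 50.4496 [stop]  node(6,3) S=77.9000 payoff=18.8700 vs cont=20.4059 → 20.4059 [wait]  node(6,4) S=131.0094 payoff=0.0000 vs cont=0.0000 → 0.0000 [wait]  node(6,5) S=220.3270 payoff=0.0000 vs cont=0.0000 → 0.0000 [wait]  node(6,6) S=370.5380 payoff=0.0000 vs cont=0.0000 → 0.0000 [wait]  ⇒ S*(6)=46.3204
t_5: node(5,0) S=21.2385 payoff=75.5315 vs cont=74.7096 → 75.5315 [stop]  node(5,1) S=35.7182 payoff=61.0518 vs cont=60.3613 → 61.0518 [stop]  node(5,2) S=60.0696 payoff=36.7004 vs cont=36.8967 → 36.8967 [wait]  node(5,3) S=101.0229 payoff=0.0000 vs cont=11.3460 → 11.3460 [wait]  node(5,4) S=169.8968 payoff=0.0000 vs cont=0.0000 → 0.0000 [wait]  node(5,5) S=285.7263 payoff=0.0000 vs cont=0.0000 → 0.0000 [wait]  ⇒ S*(5)=35.7182
t_4: node(4,0) S=27.5427 payoff=69.2273 vs cont=68.4626 → 69.2273 [stop]  node(4,1) S=46.3204 payoff=50.4496 vs cont=49.9404 → 50.4496 [stop]  node(4,2) S=77.9000 payoff=18.8700 vs cont=25.4336 → 25.4336 [wait]  node(4,3) S=131.0094 payoff=0.0000 vs cont=6.3085 → 6.3085 [wait]  node(4,4) S=220.3270 payoff=0.0000 vs cont=0.0000 → 0.0000 [wait]  ⇒ S*(4)=46.3204
t_3: node(3,0) S=35.7182 payoff=61.0518 vs cont=60.3613 → 61.0518 [stop]  node(3,1) S=60.0696 payoff=36.7004 vs cont=39.0762 → 39.0762 [wait]  node(3,2) S=101.0229 payoff=0.0000 vs cont=16.8762 → 16.8762 [wait]  node(3,3) S=169.8968 payoff=0.0000 vs cont=3.5076 → 3.5076 [wait]  ⇒ S*(3)=35.7182
t_2: node(2,0) S=46.3204 payoff=50.4496 vs cont=50.8853 → 50.8853 [wait]  node(2,1) S=77.9000 payoff=18.8700 vs cont=29.0428 → 29.0428 [wait]  node(2,2) S=131.0094 payoff=0.0000 vs cont=10.9040 → 10.9040 [wait]  ⇒ S*(2)=-
t_1: node(1,0) S=60.0696 payoff=36.7004 vs cont=40.8830 → 40.8830 [wait]  node(1,1) S=101.0229 payoff=0.0000 vs cont=20.8751 → 20.8751 [wait]  ⇒ S*(1)=-
t_0: node(0,0) S=77.9000 payoff=18.8700 vs cont=31.7810 → 31.7810 [wait]  ⇒ S*(0)=-

price = 31.7810
boundary = - - - 35.7182 46.3204 35.7182 46.3204
tree:
31.7810
40.8830 20.8751
50.8853 29.0428 10.9040
61.0518 39.0762 16.8762 3.5076
69.2273 50.4496 25.4336 6.3085 0.0000
75.5315 61.0518 36.8967 11.3460 0.0000 0.0000
80.3927 69.2273 50.4496 20.4059 0.0000 0.0000 0.0000
84.1413 75.5315 61.0518 36.7004 0.0000 0.0000 0.0000 0.0000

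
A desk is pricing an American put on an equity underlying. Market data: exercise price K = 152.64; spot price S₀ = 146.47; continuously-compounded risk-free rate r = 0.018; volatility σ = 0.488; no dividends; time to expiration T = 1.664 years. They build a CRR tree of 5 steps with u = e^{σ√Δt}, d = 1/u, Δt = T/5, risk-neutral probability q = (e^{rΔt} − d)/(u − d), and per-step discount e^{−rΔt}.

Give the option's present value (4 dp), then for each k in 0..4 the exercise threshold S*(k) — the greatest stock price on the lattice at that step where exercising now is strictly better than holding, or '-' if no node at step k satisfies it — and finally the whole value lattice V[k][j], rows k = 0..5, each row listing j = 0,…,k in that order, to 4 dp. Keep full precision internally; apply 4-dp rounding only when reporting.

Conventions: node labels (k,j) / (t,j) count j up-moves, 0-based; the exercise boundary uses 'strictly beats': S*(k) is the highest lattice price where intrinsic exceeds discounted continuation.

price = 39.3917
boundary = - - - 62.9447 83.4108
tree:
39.3917
53.9750 21.4143
71.2262 32.8094 7.2394
89.6953 48.7497 13.0195 0.0000
105.1398 69.2292 23.4144 0.0000 0.0000
116.7947 89.6953 42.1087 0.0000 0.0000 0.0000

params: Δt=0.33280 u=1.32514 d=0.75463 q=0.44061 e^(-rΔt)=0.99403
t_5 payoffs: 116.7947 89.6953 42.1087 0.0000 0.0000 0.0000
t_4: node(4,0) S=47.5002 payoff=105.1398 vs cont=104.2281 → 105.1398 [stop]  node(4,1) S=83.4108 payoff=69.2292 vs cont=68.3176 → 69.2292 [stop]  node(4,2) S=146.4700 payoff=6.1700 vs cont=23.4144 → 23.4144 [wait]  node(4,3) S=257.2024 payoff=0.0000 vs cont=0.0000 → 0.0000 [wait]  node(4,4) S=451.6495 payoff=0.0000 vs cont=0.0000 → 0.0000 [wait]  ⇒ S*(4)=83.4108
t_3: node(3,0) S=62.9447 payoff=89.6953 vs cont=88.7837 → 89.6953 [stop]  node(3,1) S=110.5313 payoff=42.1087 vs cont=48.7497 → 48.7497 [wait]  node(3,2) S=194.0939 payoff=0.0000 vs cont=13.0195 → 13.0195 [wait]  node(3,3) S=340.8304 payoff=0.0000 vs cont=0.0000 → 0.0000 [wait]  ⇒ S*(3)=62.9447
t_2: node(2,0) S=83.4108 payoff=69.2292 vs cont=71.2262 → 71.2262 [wait]  node(2,1) S=146.4700 payoff=6.1700 vs cont=32.8094 → 32.8094 [wait]  node(2,2) S=257.2024 payoff=0.0000 vs cont=7.2394 → 7.2394 [wait]  ⇒ S*(2)=-
t_1: node(1,0) S=110.5313 payoff=42.1087 vs cont=53.9750 → 53.9750 [wait]  node(1,1) S=194.0939 payoff=0.0000 vs cont=21.4143 → 21.4143 [wait]  ⇒ S*(1)=-
t_0: node(0,0) S=146.4700 payoff=6.1700 vs cont=39.3917 → 39.3917 [wait]  ⇒ S*(0)=-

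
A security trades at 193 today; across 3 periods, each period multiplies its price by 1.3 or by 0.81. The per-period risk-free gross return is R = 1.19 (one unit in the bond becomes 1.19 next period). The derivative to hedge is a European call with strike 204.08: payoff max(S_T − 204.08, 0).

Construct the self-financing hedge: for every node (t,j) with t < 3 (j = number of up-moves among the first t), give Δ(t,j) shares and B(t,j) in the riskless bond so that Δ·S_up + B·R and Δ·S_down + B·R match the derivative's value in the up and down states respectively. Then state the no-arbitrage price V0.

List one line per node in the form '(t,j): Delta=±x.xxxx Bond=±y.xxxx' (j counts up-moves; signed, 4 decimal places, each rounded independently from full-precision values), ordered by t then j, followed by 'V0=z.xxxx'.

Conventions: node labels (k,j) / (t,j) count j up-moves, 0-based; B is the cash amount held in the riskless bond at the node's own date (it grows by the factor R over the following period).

The replicating-portfolio and risk-neutral prices coincide; use p* = (1.19−0.81)/(1.3−0.81) = 0.7755 for the latter.
At maturity the claim pays: V(3,0)=0.0000, V(3,1)=0.0000, V(3,2)=60.1177, V(3,3)=219.9410
Node (2,0) S=126.6273: V=(p*·0.0000+(1−p*)·0.0000)/1.19=0.0000; Δ=(0.0000−0.0000)/(164.6155−102.5681)=0.0000; B=V−Δ·S=0.0000
Node (2,1) S=203.2290: V=(p*·60.1177+(1−p*)·0.0000)/1.19=39.1781; Δ=(60.1177−0.0000)/(264.1977−164.6155)=0.6037; B=V−Δ·S=-83.5111
Node (2,2) S=326.1700: V=(p*·219.9410+(1−p*)·60.1177)/1.19=154.6742; Δ=(219.9410−60.1177)/(424.0210−264.1977)=1.0000; B=V−Δ·S=-171.4958
Node (1,0) S=156.3300: V=(p*·39.1781+(1−p*)·0.0000)/1.19=25.5319; Δ=(39.1781−0.0000)/(203.2290−126.6273)=0.5115; B=V−Δ·S=-54.4233
Node (1,1) S=250.9000: V=(p*·154.6742+(1−p*)·39.1781)/1.19=108.1903; Δ=(154.6742−39.1781)/(326.1700−203.2290)=0.9394; B=V−Δ·S=-127.5161
Node (0,0) S=193.0000: V=(p*·108.1903+(1−p*)·25.5319)/1.19=75.3230; Δ=(108.1903−25.5319)/(250.9000−156.3300)=0.8740; B=V−Δ·S=-93.3676
Verification: the root portfolio costs Δ(0,0)·S0 + B(0,0) = 75.3230, matching V0.

(0,0): Delta=0.8740 Bond=-93.3676
(1,0): Delta=0.5115 Bond=-54.4233
(1,1): Delta=0.9394 Bond=-127.5161
(2,0): Delta=0.0000 Bond=0.0000
(2,1): Delta=0.6037 Bond=-83.5111
(2,2): Delta=1.0000 Bond=-171.4958
V0=75.3230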